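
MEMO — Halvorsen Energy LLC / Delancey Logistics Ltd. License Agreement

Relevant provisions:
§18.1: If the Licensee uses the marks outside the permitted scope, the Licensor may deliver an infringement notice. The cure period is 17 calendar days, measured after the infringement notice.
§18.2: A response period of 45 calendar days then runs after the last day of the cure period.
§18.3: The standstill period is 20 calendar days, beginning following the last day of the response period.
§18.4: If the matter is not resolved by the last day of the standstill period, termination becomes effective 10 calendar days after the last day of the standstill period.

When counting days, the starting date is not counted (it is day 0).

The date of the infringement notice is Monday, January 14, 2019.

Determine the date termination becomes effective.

The last day of the cure period: 17 calendar days after January 14, 2019 is January 31, 2019.
The last day of the response period: 45 calendar days after January 31, 2019 is March 17, 2019.
Adding 20 calendar days to March 17, 2019 gives April 6, 2019, which is the last day of the standstill period.
The date termination becomes effective: April 6, 2019 + 10 days = April 16, 2019.

April 16, 2019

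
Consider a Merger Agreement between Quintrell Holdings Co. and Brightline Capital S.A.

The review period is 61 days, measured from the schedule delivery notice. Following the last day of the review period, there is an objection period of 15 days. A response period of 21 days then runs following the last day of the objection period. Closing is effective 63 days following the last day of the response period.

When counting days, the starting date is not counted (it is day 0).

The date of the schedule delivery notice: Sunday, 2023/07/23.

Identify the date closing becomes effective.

2023/12/30

Adding 61 calendar days to 2023/07/23 gives 2023/09/22, which is the last day of the review period.
The last day of the objection period: 15 calendar days after 2023/09/22 is 2023/10/07.
The last day of the response period: 2023/10/07 + 21 days = 2023/10/28.
Adding 63 calendar days to 2023/10/28 gives 2023/12/30, which is the date closing becomes effective.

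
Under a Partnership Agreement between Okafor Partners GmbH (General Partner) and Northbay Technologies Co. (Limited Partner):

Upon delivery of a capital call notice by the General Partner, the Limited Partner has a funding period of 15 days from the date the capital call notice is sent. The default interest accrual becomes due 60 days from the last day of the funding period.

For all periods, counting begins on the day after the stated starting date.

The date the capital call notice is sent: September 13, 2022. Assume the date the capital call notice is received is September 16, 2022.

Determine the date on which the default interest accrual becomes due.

November 27, 2022

The last day of the funding period: 15 calendar days after September 13, 2022 is September 28, 2022.
The date on which the default interest accrual becomes due: 60 calendar days after September 28, 2022 is November 27, 2022.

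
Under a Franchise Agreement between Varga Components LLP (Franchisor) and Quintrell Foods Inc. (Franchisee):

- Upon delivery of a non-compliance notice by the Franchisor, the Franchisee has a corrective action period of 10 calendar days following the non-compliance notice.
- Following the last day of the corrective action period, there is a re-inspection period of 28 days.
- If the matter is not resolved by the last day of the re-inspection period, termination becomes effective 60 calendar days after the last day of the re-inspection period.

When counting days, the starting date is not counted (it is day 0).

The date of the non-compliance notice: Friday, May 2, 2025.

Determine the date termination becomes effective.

Aug 8, 2025

The last day of the corrective action period: 10 calendar days after May 2, 2025 is May 12, 2025.
The last day of the re-inspection period: May 12, 2025 + 28 days = Jun 9, 2025.
The date termination becomes effective: 60 calendar days after Jun 9, 2025 is Aug 8, 2025.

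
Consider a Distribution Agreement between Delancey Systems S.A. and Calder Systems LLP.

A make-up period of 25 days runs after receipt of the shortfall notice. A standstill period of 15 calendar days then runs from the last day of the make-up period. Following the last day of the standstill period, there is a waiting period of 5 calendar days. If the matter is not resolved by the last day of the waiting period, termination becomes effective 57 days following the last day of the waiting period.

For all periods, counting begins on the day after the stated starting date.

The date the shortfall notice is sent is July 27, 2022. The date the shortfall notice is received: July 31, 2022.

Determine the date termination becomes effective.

The last day of the make-up period: July 31, 2022 + 25 days = August 25, 2022.
The last day of the standstill period: August 25, 2022 + 15 days = September 9, 2022.
The last day of the waiting period: 5 calendar days after September 9, 2022 is September 14, 2022.
Adding 57 calendar days to September 14, 2022 gives November 10, 2022, which is the date termination becomes effective.

November 10, 2022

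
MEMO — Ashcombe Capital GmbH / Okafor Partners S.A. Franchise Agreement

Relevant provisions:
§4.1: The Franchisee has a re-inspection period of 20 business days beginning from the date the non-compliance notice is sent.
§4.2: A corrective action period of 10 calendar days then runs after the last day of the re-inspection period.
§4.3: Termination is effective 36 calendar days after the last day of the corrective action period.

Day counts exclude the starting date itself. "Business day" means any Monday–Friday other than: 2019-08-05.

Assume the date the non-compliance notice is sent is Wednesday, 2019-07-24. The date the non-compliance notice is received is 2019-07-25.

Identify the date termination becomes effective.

From Wednesday, 2019-07-24, 20 business days (Jul 25, Jul 26, Jul 29, Jul 30, …, Aug 20, Aug 21, Aug 22, skipping weekends and the listed holiday on Aug 5) brings us to Thursday, 2019-08-22, which is the last day of the re-inspection period.
The last day of the corrective action period: 2019-08-22 + 10 days = 2019-09-01.
The date termination becomes effective: 36 calendar days after 2019-09-01 is 2019-10-07.

2019-10-07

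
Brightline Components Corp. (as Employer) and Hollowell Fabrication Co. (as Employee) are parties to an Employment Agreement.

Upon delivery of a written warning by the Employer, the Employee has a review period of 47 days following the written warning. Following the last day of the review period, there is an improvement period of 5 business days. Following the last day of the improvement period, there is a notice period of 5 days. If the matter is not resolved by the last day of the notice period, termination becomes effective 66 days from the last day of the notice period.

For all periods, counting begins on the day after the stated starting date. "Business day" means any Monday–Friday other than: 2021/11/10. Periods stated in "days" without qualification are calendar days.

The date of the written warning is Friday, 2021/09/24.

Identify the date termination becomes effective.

The last day of the review period: 2021/09/24 + 47 days = 2021/11/10.
The last day of the improvement period: counting 5 business days from Wednesday, 2021/11/10 (Nov 11, Nov 12, Nov 15, Nov 16, Nov 17, skipping weekends) reaches Wednesday, 2021/11/17.
The last day of the notice period: 2021/11/17 + 5 days = 2021/11/22.
The date termination becomes effective: 66 calendar days after 2021/11/22 is 2022/01/27.

2022/01/27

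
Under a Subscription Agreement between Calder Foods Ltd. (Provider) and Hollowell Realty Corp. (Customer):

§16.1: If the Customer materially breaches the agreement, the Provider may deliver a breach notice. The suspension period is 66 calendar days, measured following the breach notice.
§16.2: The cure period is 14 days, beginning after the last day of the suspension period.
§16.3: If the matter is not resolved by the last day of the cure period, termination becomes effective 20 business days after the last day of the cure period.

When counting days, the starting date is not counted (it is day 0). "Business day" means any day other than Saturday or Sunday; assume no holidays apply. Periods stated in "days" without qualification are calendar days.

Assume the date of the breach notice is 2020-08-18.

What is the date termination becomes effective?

Adding 66 calendar days to 2020-08-18 gives 2020-10-23, which is the last day of the suspension period.
The last day of the cure period: 14 calendar days after 2020-10-23 is 2020-11-06.
The date termination becomes effective: 20 business days after Friday, 2020-11-06, skipping weekends — Nov 9, Nov 10, Nov 11, Nov 12, …, Dec 2, Dec 3, Dec 4 — lands on Friday, 2020-12-04.

2020-12-04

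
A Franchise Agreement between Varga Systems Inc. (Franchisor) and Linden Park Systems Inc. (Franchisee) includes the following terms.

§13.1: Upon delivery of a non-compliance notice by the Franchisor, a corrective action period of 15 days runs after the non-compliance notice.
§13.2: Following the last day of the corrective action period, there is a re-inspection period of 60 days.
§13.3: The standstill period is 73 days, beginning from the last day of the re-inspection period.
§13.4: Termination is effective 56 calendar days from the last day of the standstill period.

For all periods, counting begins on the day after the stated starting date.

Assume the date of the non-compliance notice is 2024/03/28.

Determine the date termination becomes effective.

Adding 15 calendar days to 2024/03/28 gives 2024/04/12, which is the last day of the corrective action period.
The last day of the re-inspection period: 60 calendar days after 2024/04/12 is 2024/06/11.
The last day of the standstill period: 2024/06/11 + 73 days = 2024/08/23.
The date termination becomes effective: 56 calendar days after 2024/08/23 is 2024/10/18.

2024/10/18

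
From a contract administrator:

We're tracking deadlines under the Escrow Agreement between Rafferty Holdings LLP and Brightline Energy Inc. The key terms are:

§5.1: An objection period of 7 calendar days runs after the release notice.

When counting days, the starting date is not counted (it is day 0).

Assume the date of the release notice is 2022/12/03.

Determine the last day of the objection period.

2022/12/10

The last day of the objection period: 7 calendar days after 2022/12/03 is 2022/12/10.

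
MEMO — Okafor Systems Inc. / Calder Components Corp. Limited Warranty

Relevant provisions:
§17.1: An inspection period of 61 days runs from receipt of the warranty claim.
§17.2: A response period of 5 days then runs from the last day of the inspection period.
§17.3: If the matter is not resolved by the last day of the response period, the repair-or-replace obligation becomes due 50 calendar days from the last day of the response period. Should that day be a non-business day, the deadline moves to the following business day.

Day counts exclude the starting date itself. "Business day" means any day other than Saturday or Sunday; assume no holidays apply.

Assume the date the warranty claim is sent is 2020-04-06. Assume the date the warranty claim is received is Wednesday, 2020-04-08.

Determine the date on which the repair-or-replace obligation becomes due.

2020-08-03

Adding 61 calendar days to 2020-04-08 gives 2020-06-08, which is the last day of the inspection period.
Adding 5 calendar days to 2020-06-08 gives 2020-06-13, which is the last day of the response period.
Adding 50 calendar days to 2020-06-13 gives 2020-08-02, which is the date on which the repair-or-replace obligation becomes due. That falls on a Sunday, so it rolls to the next business day, Monday, 2020-08-03.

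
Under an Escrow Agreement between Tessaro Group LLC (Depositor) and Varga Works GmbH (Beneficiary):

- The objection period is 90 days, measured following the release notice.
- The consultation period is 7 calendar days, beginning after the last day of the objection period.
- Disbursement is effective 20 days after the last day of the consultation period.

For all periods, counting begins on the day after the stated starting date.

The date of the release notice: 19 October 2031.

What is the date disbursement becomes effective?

13 February 2032

Adding 90 calendar days to 19 October 2031 gives 17 January 2032, which is the last day of the objection period.
The last day of the consultation period: 17 January 2032 + 7 days = 24 January 2032.
The date disbursement becomes effective: 20 calendar days after 24 January 2032 is 13 February 2032.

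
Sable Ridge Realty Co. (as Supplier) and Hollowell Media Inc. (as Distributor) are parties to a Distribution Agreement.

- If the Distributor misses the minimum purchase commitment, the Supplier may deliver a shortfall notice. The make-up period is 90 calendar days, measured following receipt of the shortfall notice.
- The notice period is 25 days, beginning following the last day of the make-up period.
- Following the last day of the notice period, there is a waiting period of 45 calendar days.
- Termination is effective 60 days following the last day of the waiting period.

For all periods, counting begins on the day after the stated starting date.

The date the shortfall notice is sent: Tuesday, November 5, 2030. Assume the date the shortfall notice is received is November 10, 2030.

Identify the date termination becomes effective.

The last day of the make-up period: November 10, 2030 + 90 days = February 8, 2031.
The last day of the notice period: 25 calendar days after February 8, 2031 is March 5, 2031.
Adding 45 calendar days to March 5, 2031 gives April 19, 2031, which is the last day of the waiting period.
The date termination becomes effective: April 19, 2031 + 60 days = June 18, 2031.

June 18, 2031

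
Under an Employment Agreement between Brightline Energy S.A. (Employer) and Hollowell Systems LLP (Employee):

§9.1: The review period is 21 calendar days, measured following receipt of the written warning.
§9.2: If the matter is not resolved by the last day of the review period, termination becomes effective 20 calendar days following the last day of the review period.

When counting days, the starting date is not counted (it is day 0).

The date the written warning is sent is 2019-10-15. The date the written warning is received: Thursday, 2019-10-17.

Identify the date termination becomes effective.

2019-11-27

The last day of the review period: 2019-10-17 + 21 days = 2019-11-07.
The date termination becomes effective: 2019-11-07 + 20 days = 2019-11-27.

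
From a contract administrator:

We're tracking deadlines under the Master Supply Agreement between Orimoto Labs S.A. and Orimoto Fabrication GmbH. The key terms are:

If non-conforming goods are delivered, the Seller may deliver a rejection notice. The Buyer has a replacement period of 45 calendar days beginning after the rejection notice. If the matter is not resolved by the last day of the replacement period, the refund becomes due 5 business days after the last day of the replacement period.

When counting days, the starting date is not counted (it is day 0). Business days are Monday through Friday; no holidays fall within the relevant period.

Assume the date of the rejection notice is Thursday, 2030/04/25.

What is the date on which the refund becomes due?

2030/06/14

Adding 45 calendar days to 2030/04/25 gives 2030/06/09, which is the last day of the replacement period.
The date on which the refund becomes due: 5 business days after Sunday, 2030/06/09, skipping weekends — Jun 10, Jun 11, Jun 12, Jun 13, Jun 14 — lands on Friday, 2030/06/14.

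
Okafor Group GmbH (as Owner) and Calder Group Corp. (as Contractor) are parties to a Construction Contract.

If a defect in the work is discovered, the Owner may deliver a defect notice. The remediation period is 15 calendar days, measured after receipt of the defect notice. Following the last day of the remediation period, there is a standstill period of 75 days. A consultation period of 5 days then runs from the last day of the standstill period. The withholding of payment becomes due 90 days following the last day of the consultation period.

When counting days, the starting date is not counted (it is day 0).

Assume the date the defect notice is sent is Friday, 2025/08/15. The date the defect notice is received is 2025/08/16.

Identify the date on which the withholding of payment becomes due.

2026/02/17

The last day of the remediation period: 2025/08/16 + 15 days = 2025/08/31.
The last day of the standstill period: 2025/08/31 + 75 days = 2025/11/14.
Adding 5 calendar days to 2025/11/14 gives 2025/11/19, which is the last day of the consultation period.
Adding 90 calendar days to 2025/11/19 gives 2026/02/17, which is the date on which the withholding of payment becomes due.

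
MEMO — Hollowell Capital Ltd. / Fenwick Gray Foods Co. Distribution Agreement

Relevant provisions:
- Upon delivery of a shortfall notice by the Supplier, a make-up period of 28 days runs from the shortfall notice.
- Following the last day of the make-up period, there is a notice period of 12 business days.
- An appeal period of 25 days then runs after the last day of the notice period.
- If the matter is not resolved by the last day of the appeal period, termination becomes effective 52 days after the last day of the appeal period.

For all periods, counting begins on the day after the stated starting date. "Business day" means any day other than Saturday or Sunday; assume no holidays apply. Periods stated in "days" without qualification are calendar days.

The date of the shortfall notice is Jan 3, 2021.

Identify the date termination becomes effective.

The last day of the make-up period: Jan 3, 2021 + 28 days = Jan 31, 2021.
The last day of the notice period: counting 12 business days from Sunday, Jan 31, 2021 (Feb 1, Feb 2, Feb 3, Feb 4, …, Feb 12, Feb 15, Feb 16, skipping weekends) reaches Tuesday, Feb 16, 2021.
Adding 25 calendar days to Feb 16, 2021 gives Mar 13, 2021, which is the last day of the appeal period.
The date termination becomes effective: 52 calendar days after Mar 13, 2021 is May 4, 2021.

May 4, 2021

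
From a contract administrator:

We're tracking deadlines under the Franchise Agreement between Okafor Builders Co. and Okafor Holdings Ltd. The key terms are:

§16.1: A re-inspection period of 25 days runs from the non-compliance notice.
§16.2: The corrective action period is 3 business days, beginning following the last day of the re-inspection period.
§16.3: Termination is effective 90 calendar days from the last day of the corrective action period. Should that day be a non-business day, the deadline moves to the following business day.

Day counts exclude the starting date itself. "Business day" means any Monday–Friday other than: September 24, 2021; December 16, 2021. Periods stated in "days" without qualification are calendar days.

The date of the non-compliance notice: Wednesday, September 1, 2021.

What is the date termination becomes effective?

December 28, 2021

Adding 25 calendar days to September 1, 2021 gives September 26, 2021, which is the last day of the re-inspection period.
From Sunday, September 26, 2021, 3 business days (Sep 27, Sep 28, Sep 29, skipping weekends) brings us to Wednesday, September 29, 2021, which is the last day of the corrective action period.
The date termination becomes effective: September 29, 2021 + 90 days = December 28, 2021. December 28, 2021 is a Tuesday and is not a listed holiday, so no roll-forward applies.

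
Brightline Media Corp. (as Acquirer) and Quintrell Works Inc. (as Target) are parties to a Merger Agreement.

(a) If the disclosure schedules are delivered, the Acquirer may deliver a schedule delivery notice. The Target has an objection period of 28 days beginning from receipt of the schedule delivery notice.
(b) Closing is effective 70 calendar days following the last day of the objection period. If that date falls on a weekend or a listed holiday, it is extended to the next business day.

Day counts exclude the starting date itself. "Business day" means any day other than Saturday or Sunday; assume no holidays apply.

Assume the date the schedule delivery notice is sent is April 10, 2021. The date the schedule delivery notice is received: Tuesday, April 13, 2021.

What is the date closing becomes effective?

July 20, 2021

The last day of the objection period: 28 calendar days after April 13, 2021 is May 11, 2021.
Adding 70 calendar days to May 11, 2021 gives July 20, 2021, which is the date closing becomes effective. July 20, 2021 is a Tuesday, so no roll-forward applies.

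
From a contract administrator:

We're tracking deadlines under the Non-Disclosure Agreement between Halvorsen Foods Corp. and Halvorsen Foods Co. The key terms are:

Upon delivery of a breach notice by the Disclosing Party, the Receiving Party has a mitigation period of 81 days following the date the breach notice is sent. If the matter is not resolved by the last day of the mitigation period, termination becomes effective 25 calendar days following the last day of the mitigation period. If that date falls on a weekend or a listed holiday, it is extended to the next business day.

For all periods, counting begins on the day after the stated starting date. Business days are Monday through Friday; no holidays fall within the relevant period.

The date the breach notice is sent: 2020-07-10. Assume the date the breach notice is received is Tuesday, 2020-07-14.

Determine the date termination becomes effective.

2020-10-26

The last day of the mitigation period: 2020-07-10 + 81 days = 2020-09-29.
The date termination becomes effective: 2020-09-29 + 25 days = 2020-10-24. That falls on a Saturday, so it rolls to the next business day, Monday, 2020-10-26.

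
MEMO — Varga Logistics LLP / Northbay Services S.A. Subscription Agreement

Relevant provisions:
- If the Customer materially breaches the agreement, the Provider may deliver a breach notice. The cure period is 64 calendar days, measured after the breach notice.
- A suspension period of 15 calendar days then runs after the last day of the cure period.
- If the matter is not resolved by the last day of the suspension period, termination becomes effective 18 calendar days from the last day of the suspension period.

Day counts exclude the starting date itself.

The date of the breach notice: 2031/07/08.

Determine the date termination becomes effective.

2031/10/13

The last day of the cure period: 2031/07/08 + 64 days = 2031/09/10.
Adding 15 calendar days to 2031/09/10 gives 2031/09/25, which is the last day of the suspension period.
The date termination becomes effective: 2031/09/25 + 18 days = 2031/10/13.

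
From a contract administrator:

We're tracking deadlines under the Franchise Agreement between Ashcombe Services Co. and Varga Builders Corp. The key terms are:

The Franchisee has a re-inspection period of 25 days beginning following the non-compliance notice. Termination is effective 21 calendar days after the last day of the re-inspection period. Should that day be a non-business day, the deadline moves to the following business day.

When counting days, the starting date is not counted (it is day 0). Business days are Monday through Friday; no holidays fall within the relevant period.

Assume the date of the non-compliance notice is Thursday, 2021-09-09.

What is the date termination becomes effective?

2021-10-25

The last day of the re-inspection period: 25 calendar days after 2021-09-09 is 2021-10-04.
The date termination becomes effective: 2021-10-04 + 21 days = 2021-10-25. 2021-10-25 is a Monday, so no roll-forward applies.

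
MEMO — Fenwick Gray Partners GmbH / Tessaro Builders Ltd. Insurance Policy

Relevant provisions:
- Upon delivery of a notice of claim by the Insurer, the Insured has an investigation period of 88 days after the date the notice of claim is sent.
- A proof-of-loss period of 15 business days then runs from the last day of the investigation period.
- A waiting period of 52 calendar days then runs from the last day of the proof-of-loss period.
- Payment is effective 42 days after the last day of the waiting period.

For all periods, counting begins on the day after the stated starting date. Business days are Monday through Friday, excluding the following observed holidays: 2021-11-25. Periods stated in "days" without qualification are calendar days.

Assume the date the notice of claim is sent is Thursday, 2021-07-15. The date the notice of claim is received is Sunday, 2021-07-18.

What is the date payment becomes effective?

2022-02-03

The last day of the investigation period: 88 calendar days after 2021-07-15 is 2021-10-11.
The last day of the proof-of-loss period: counting 15 business days from Monday, 2021-10-11 (Oct 12, Oct 13, Oct 14, Oct 15, …, Oct 28, Oct 29, Nov 1, skipping weekends) reaches Monday, 2021-11-01.
The last day of the waiting period: 52 calendar days after 2021-11-01 is 2021-12-23.
The date payment becomes effective: 2021-12-23 + 42 days = 2022-02-03.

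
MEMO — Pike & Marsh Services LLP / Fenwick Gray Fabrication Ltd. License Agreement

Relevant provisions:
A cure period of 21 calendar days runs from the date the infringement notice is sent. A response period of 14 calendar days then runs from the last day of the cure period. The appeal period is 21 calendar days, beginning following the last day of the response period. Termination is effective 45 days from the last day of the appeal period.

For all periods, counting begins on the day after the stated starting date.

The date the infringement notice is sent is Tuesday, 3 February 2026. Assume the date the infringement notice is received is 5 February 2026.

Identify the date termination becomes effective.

15 May 2026

The last day of the cure period: 21 calendar days after 3 February 2026 is 24 February 2026.
Adding 14 calendar days to 24 February 2026 gives 10 March 2026, which is the last day of the response period.
Adding 21 calendar days to 10 March 2026 gives 31 March 2026, which is the last day of the appeal period.
The date termination becomes effective: 31 March 2026 + 45 days = 15 May 2026.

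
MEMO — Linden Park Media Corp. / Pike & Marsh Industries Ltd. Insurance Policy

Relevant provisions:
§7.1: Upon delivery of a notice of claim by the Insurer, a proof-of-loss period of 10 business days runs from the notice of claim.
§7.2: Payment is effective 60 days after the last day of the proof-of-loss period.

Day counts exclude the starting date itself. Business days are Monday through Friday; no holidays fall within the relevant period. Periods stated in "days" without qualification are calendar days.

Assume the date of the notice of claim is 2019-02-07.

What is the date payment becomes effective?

From Thursday, 2019-02-07, 10 business days (Feb 8, Feb 11, Feb 12, Feb 13, Feb 14, Feb 15, Feb 18, Feb 19, Feb 20, Feb 21, skipping weekends) brings us to Thursday, 2019-02-21, which is the last day of the proof-of-loss period.
Adding 60 calendar days to 2019-02-21 gives 2019-04-22, which is the date payment becomes effective.

2019-04-22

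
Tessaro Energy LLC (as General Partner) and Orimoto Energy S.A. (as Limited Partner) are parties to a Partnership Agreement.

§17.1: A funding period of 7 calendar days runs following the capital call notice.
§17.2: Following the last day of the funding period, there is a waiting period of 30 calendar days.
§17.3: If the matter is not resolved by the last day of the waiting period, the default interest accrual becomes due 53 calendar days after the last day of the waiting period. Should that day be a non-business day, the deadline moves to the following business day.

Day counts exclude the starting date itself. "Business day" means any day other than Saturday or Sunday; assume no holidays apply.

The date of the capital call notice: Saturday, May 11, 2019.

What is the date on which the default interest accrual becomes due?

Aug 9, 2019

Adding 7 calendar days to May 11, 2019 gives May 18, 2019, which is the last day of the funding period.
The last day of the waiting period: 30 calendar days after May 18, 2019 is Jun 17, 2019.
The date on which the default interest accrual becomes due: 53 calendar days after Jun 17, 2019 is Aug 9, 2019. Aug 9, 2019 is a Friday, so no roll-forward applies.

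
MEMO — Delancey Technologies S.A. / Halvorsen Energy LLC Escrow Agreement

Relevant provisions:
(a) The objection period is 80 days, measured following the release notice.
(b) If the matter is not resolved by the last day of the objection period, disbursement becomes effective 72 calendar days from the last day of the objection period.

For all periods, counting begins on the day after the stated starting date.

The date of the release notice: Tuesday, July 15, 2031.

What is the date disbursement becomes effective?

The last day of the objection period: July 15, 2031 + 80 days = October 3, 2031.
Adding 72 calendar days to October 3, 2031 gives December 14, 2031, which is the date disbursement becomes effective.

December 14, 2031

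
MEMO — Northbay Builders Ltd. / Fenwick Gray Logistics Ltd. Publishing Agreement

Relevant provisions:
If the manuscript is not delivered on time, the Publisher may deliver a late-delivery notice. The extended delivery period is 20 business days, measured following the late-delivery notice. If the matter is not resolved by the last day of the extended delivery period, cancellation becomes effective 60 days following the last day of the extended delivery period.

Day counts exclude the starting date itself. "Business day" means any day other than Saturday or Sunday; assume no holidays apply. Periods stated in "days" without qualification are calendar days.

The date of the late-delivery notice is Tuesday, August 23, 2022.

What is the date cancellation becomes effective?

The last day of the extended delivery period: 20 business days after Tuesday, August 23, 2022, skipping weekends — Aug 24, Aug 25, Aug 26, Aug 29, …, Sep 16, Sep 19, Sep 20 — lands on Tuesday, September 20, 2022.
Adding 60 calendar days to September 20, 2022 gives November 19, 2022, which is the date cancellation becomes effective.

November 19, 2022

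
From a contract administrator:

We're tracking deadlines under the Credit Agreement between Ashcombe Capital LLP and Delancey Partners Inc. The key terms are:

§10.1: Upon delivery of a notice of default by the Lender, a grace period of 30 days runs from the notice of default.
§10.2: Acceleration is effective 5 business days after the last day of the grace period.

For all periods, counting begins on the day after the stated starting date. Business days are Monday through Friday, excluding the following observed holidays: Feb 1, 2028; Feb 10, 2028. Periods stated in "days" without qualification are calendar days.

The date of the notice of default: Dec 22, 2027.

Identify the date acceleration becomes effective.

The last day of the grace period: Dec 22, 2027 + 30 days = Jan 21, 2028.
The date acceleration becomes effective: 5 business days after Friday, Jan 21, 2028, skipping weekends — Jan 24, Jan 25, Jan 26, Jan 27, Jan 28 — lands on Friday, Jan 28, 2028.

Jan 28, 2028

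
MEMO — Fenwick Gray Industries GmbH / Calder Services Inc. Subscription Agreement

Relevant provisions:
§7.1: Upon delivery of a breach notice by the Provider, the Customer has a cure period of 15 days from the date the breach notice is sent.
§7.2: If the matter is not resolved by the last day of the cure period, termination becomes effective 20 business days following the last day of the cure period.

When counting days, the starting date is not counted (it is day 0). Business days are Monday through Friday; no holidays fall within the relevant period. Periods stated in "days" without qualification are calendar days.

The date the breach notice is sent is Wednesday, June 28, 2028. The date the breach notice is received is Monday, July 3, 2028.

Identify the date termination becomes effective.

Adding 15 calendar days to June 28, 2028 gives July 13, 2028, which is the last day of the cure period.
The date termination becomes effective: 20 business days after Thursday, July 13, 2028, skipping weekends — Jul 14, Jul 17, Jul 18, Jul 19, …, Aug 8, Aug 9, Aug 10 — lands on Thursday, August 10, 2028.

August 10, 2028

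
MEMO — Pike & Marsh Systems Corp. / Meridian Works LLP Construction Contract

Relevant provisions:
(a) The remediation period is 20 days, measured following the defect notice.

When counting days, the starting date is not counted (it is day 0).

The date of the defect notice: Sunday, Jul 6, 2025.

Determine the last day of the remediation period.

Jul 26, 2025

The last day of the remediation period: 20 calendar days after Jul 6, 2025 is Jul 26, 2025.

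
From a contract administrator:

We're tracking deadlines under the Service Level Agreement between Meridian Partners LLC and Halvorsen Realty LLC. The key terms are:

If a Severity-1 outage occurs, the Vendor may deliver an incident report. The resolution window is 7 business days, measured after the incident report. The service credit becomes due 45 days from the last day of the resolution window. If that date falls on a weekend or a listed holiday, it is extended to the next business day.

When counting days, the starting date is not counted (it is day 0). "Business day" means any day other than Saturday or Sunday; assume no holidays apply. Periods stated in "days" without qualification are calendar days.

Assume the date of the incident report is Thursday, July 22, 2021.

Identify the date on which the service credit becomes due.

September 16, 2021

The last day of the resolution window: 7 business days after Thursday, July 22, 2021, skipping weekends — Jul 23, Jul 26, Jul 27, Jul 28, Jul 29, Jul 30, Aug 2 — lands on Monday, August 2, 2021.
The date on which the service credit becomes due: 45 calendar days after August 2, 2021 is September 16, 2021. September 16, 2021 is a Thursday, so no roll-forward applies.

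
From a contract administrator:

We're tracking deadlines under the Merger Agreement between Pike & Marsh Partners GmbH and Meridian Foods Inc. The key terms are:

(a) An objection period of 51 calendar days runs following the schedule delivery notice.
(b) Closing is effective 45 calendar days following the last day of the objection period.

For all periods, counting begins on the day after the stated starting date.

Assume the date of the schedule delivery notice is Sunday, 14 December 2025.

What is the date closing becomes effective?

The last day of the objection period: 14 December 2025 + 51 days = 3 February 2026.
The date closing becomes effective: 45 calendar days after 3 February 2026 is 20 March 2026.

20 March 2026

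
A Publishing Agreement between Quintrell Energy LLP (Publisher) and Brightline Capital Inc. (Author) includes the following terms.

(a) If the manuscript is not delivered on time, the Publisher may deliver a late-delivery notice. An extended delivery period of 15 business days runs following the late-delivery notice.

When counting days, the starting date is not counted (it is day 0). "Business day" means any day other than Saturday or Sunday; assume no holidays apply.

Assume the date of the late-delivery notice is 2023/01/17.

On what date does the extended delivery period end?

2023/02/07

The last day of the extended delivery period: 15 business days after Tuesday, 2023/01/17, skipping weekends — Jan 18, Jan 19, Jan 20, Jan 23, …, Feb 3, Feb 6, Feb 7 — lands on Tuesday, 2023/02/07.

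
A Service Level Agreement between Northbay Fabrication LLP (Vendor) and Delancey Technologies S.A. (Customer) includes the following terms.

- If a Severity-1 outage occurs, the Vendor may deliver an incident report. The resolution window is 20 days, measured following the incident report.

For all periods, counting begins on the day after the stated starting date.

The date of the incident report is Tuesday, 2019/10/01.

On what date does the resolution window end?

The last day of the resolution window: 2019/10/01 + 20 days = 2019/10/21.

2019/10/21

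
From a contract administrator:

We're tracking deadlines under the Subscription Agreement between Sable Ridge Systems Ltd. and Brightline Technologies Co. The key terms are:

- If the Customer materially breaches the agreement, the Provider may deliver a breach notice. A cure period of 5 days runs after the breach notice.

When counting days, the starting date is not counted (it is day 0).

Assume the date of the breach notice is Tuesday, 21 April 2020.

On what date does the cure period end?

Adding 5 calendar days to 21 April 2020 gives 26 April 2020, which is the last day of the cure period.

26 April 2020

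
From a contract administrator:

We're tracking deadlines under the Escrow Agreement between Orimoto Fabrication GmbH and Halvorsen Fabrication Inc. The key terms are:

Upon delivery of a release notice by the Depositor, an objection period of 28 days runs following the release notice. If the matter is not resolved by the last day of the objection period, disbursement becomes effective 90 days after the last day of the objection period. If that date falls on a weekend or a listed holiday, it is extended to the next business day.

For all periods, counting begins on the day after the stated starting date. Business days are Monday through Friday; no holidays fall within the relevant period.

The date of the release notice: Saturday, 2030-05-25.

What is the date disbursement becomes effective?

The last day of the objection period: 28 calendar days after 2030-05-25 is 2030-06-22.
Adding 90 calendar days to 2030-06-22 gives 2030-09-20, which is the date disbursement becomes effective. 2030-09-20 is a Friday, so no roll-forward applies.

2030-09-20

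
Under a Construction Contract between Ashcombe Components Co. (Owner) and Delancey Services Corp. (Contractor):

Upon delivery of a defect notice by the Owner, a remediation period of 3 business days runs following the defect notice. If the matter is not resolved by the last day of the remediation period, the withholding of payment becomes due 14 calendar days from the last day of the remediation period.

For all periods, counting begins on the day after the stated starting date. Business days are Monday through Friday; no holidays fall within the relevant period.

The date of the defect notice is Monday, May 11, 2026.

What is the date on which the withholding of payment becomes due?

The last day of the remediation period: 3 business days after Monday, May 11, 2026, skipping weekends — May 12, May 13, May 14 — lands on Thursday, May 14, 2026.
The date on which the withholding of payment becomes due: May 14, 2026 + 14 days = May 28, 2026.

May 28, 2026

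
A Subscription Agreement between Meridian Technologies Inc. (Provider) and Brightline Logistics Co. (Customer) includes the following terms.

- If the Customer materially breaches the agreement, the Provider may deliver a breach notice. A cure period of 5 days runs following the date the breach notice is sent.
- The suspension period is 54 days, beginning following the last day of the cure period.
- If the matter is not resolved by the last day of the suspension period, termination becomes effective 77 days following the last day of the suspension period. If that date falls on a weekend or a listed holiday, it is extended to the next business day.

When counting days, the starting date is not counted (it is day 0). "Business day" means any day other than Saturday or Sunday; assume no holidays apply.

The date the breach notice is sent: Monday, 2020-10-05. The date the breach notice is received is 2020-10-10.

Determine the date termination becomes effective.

2021-02-18

The last day of the cure period: 2020-10-05 + 5 days = 2020-10-10.
Adding 54 calendar days to 2020-10-10 gives 2020-12-03, which is the last day of the suspension period.
The date termination becomes effective: 77 calendar days after 2020-12-03 is 2021-02-18. 2021-02-18 is a Thursday, so no roll-forward applies.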